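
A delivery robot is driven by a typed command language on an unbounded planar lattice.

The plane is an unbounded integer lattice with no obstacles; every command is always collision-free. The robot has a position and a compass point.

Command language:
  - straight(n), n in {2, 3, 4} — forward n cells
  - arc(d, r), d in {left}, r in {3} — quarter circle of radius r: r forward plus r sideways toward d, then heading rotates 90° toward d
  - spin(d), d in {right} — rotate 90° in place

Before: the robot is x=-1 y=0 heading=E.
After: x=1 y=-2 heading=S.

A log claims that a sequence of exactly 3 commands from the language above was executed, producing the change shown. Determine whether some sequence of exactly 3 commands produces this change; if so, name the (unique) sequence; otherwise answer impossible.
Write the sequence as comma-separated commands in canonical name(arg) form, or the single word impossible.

straight(2), spin(right), straight(2)

key: cell and facing (now S) both changed — the 3 commands mix motion and turning
from: x=-1 y=0 heading=E
step 1 (straight(2)): x=1 y=0 heading=E
step 2 (spin(right)): x=1 y=0 heading=S
step 3 (straight(2)): x=1 y=-2 heading=S
all 125 alternatives checked — unique.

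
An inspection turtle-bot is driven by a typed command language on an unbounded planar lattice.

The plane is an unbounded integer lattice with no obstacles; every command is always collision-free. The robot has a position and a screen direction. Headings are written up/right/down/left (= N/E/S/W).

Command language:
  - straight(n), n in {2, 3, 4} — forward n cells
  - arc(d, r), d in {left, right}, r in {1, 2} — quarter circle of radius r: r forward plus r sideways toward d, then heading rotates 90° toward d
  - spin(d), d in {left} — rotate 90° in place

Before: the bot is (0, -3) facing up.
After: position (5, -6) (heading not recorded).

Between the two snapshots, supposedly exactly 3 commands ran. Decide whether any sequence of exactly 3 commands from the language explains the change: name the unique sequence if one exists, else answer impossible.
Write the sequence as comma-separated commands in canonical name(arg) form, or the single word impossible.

arc(right, 1), arc(right, 2), arc(left, 2)

key: running arc(left, 2) before arc(right, 1) would end elsewhere — order is forced
t0: (0, -3) facing up
[1] after arc(right, 1): (1, -2) facing right
[2] after arc(right, 2): (3, -4) facing down
[3] after arc(left, 2): (5, -6) facing right
all 512 alternatives checked — unique.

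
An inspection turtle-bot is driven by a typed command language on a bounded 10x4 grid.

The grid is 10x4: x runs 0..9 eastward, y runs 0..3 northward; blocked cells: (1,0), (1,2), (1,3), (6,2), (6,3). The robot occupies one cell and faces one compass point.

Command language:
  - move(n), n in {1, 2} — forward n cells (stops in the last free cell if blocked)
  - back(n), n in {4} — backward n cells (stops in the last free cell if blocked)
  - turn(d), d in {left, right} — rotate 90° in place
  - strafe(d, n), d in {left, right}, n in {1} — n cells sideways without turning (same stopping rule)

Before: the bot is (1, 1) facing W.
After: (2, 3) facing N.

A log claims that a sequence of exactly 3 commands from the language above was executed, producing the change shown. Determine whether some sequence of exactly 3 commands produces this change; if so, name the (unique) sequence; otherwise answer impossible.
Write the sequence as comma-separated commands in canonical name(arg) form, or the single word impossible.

turn(right), strafe(right, 1), move(2)

key: order matters: swapping turn(right) and move(2) lands elsewhere
start: (1, 1) facing W
[1] after turn(right): (1, 1) facing N
[2] after strafe(right, 1): (2, 1) facing N
[3] after move(2): (2, 3) facing N
all 343 alternatives checked — unique.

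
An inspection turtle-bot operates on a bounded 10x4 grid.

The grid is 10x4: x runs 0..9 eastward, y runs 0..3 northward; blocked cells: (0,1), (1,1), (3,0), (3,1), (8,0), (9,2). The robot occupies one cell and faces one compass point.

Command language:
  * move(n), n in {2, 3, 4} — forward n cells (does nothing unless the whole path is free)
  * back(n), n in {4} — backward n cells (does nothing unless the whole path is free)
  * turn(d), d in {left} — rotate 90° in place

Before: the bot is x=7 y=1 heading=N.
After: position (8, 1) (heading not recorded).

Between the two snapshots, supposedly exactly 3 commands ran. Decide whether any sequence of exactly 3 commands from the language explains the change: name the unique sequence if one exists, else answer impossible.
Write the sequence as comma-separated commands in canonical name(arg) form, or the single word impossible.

turn(left), move(3), back(4)

key: running back(4) before turn(left) would end elsewhere — order is forced
start: x=7 y=1 heading=N
[1] after turn(left): x=7 y=1 heading=W
[2] after move(3): x=4 y=1 heading=W
[3] after back(4): x=8 y=1 heading=W
uniquely the one of 125 3-step routes that fits.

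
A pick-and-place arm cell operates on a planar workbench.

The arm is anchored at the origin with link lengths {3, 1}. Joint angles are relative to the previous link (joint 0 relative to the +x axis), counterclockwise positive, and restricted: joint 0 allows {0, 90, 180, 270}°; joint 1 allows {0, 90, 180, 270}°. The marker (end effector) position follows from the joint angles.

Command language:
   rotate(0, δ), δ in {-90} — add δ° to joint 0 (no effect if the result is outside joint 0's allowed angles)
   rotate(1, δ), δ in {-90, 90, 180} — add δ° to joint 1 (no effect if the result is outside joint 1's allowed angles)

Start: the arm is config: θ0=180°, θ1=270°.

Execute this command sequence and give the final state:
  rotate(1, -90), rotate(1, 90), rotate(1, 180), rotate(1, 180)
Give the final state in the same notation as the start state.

config: θ0=180°, θ1=270°

start: config: θ0=180°, θ1=270°
step 1 (rotate(1, -90)): config: θ0=180°, θ1=180°
step 2 (rotate(1, 90)): config: θ0=180°, θ1=270°
step 3 (rotate(1, 180)): config: θ0=180°, θ1=90°
step 4 (rotate(1, 180)): config: θ0=180°, θ1=270°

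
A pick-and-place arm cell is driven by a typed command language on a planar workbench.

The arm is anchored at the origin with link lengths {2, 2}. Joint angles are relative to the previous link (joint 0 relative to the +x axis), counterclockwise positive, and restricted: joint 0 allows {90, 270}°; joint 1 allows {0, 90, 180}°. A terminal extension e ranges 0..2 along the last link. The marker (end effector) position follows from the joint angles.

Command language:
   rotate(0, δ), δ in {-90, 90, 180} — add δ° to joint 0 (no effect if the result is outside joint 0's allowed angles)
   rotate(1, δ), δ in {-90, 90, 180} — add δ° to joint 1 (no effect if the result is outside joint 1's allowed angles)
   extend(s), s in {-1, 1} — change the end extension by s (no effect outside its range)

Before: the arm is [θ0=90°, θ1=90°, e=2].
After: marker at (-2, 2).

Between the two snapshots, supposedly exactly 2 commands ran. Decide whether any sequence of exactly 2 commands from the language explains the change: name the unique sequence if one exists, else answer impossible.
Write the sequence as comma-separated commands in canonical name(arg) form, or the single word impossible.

extend(-1), extend(-1)

begin: [θ0=90°, θ1=90°, e=2]
[1] after extend(-1): [θ0=90°, θ1=90°, e=1]
[2] after extend(-1): [θ0=90°, θ1=90°, e=0]
all 64 alternatives checked — unique.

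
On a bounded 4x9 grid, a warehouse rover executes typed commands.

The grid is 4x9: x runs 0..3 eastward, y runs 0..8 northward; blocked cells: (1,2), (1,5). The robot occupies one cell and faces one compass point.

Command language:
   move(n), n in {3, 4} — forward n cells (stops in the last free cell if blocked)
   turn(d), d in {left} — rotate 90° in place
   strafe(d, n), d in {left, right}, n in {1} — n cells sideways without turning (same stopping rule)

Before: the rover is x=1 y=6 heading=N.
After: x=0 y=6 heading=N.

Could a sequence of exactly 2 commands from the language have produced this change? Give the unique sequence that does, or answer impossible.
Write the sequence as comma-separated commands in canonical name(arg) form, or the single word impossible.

strafe(left, 1), strafe(left, 1)

key: the second strafe(left, 1) runs into the grid edge before its full distance
t0: x=1 y=6 heading=N
step 1 (strafe(left, 1)): x=0 y=6 heading=N
step 2 (strafe(left, 1)): x=0 y=6 heading=N
no rival 2-sequence matches.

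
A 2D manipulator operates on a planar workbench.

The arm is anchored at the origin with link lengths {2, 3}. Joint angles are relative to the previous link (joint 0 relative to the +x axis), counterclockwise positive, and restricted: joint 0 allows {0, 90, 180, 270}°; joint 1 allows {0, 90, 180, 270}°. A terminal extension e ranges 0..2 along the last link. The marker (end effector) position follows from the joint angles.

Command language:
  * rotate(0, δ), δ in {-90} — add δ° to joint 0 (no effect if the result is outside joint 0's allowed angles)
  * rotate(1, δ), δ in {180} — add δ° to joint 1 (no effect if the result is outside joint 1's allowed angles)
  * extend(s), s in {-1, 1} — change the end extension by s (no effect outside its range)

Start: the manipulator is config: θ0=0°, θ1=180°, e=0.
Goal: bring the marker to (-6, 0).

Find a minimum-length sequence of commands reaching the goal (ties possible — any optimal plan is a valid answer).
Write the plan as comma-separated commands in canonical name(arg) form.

rotate(1, 180), extend(1), rotate(0, -90), rotate(0, -90)

initial: config: θ0=0°, θ1=180°, e=0
[1] after rotate(1, 180): config: θ0=0°, θ1=0°, e=0
[2] after extend(1): config: θ0=0°, θ1=0°, e=1
[3] after rotate(0, -90): config: θ0=270°, θ1=0°, e=1
[4] after rotate(0, -90): config: θ0=180°, θ1=0°, e=1
nothing shorter than 4 reaches the goal.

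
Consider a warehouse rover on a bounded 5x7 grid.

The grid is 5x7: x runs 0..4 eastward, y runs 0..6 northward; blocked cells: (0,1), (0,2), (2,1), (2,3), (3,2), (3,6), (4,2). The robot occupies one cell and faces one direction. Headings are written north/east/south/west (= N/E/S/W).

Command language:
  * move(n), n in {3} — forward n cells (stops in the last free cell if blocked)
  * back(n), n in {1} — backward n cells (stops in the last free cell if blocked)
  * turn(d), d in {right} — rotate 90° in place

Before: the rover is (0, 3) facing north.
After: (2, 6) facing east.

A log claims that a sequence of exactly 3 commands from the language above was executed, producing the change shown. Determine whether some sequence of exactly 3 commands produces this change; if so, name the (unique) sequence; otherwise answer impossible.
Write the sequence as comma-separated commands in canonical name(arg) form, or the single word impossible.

move(3), turn(right), move(3)

key: position moved to (2,6) AND the heading swung to E — translation plus rotation needed
t0: (0, 3) facing north
1. move(3) → (0, 6) facing north
2. turn(right) → (0, 6) facing east
3. move(3) → (2, 6) facing east
no other 3-command option fits: unique.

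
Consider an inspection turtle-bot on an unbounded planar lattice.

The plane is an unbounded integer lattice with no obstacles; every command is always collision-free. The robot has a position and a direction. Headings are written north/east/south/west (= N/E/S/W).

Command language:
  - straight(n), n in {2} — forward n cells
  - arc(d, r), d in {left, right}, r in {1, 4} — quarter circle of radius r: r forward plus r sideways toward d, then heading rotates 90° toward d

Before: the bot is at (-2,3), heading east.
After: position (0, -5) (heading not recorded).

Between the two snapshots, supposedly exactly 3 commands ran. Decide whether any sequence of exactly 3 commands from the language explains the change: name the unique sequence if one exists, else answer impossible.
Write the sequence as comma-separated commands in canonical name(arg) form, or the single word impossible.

key: running arc(right, 4) before straight(2) would end elsewhere — order is forced
from: at (-2,3), heading east
t=1 straight(2) ⇒ at (0,3), heading east
t=2 arc(right, 4) ⇒ at (4,-1), heading south
t=3 arc(right, 4) ⇒ at (0,-5), heading west
no rival 3-sequence matches.

straight(2), arc(right, 4), arc(right, 4)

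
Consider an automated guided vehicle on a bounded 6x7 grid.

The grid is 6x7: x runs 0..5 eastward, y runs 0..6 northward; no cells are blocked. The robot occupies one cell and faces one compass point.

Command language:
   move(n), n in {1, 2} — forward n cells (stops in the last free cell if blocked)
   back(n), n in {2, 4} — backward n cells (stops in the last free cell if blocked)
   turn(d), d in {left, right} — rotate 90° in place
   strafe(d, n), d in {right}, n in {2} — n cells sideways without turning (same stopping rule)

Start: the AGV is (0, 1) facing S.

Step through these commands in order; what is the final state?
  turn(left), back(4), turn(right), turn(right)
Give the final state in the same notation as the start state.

t0: (0, 1) facing S
1. turn(left) → (0, 1) facing E
2. back(4) → (0, 1) facing E
3. turn(right) → (0, 1) facing S
4. turn(right) → (0, 1) facing W

(0, 1) facing W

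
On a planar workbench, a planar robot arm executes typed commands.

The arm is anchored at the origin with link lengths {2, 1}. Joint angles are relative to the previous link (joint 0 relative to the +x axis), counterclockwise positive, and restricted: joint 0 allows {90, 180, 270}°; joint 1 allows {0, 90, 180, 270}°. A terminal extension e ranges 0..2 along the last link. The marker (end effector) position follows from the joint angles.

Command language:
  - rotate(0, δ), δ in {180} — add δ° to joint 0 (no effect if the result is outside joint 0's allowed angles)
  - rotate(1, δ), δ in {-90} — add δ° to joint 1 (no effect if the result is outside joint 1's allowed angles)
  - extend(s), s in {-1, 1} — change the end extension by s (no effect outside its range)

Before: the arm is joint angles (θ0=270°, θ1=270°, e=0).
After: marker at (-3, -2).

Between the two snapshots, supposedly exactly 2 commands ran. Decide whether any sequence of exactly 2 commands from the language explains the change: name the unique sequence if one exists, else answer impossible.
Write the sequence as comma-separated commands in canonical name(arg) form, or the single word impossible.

from: joint angles (θ0=270°, θ1=270°, e=0)
step 1 (extend(1)): joint angles (θ0=270°, θ1=270°, e=1)
step 2 (extend(1)): joint angles (θ0=270°, θ1=270°, e=2)
all 16 alternatives checked — unique.

extend(1), extend(1)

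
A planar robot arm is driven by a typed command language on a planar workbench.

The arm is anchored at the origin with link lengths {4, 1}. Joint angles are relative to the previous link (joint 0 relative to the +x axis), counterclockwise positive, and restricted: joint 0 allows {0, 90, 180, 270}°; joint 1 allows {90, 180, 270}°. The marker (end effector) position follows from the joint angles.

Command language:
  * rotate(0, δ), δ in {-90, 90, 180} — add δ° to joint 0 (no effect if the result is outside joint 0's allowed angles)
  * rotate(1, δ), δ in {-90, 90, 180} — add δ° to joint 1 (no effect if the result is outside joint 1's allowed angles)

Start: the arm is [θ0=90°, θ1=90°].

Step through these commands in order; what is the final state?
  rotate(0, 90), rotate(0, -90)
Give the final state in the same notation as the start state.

initial: [θ0=90°, θ1=90°]
1. rotate(0, 90) → [θ0=180°, θ1=90°]
2. rotate(0, -90) → [θ0=90°, θ1=90°]

[θ0=90°, θ1=90°]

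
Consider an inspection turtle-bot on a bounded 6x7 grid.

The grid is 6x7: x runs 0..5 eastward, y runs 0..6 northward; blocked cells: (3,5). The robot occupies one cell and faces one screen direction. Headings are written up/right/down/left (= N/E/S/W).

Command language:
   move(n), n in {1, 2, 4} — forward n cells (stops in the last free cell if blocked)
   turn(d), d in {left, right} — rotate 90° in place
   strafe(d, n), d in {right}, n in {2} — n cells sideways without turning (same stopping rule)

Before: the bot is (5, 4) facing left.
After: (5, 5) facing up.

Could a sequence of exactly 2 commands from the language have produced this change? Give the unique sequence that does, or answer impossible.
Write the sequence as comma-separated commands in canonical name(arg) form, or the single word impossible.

key: running move(1) before turn(right) would end elsewhere — order is forced
t0: (5, 4) facing left
step 1 (turn(right)): (5, 4) facing up
step 2 (move(1)): (5, 5) facing up
no rival 2-sequence matches.

turn(right), move(1)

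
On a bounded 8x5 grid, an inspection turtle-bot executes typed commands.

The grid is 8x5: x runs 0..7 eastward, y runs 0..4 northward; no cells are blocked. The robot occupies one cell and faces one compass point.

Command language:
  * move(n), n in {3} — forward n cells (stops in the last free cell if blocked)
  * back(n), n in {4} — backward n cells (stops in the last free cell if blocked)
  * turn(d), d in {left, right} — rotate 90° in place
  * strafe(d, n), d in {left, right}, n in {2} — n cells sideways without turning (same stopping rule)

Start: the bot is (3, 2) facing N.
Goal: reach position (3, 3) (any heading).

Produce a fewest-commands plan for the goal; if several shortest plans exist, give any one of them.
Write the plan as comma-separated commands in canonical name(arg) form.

start: (3, 2) facing N
step 1 (back(4)): (3, 0) facing N
step 2 (move(3)): (3, 3) facing N
minimal: 2 command(s), checked below 2.

back(4), move(3)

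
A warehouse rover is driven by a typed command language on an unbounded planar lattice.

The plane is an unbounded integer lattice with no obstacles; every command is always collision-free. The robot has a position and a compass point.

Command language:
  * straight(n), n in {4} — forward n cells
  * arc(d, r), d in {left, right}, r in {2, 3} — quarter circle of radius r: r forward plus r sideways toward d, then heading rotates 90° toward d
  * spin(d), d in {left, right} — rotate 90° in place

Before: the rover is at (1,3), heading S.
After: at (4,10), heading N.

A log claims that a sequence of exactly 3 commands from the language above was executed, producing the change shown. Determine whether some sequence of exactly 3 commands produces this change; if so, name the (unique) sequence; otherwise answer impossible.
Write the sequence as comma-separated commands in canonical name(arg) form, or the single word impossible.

key: position moved to (4,10) AND the heading swung to N — translation plus rotation needed
t0: at (1,3), heading S
t=1 spin(left) ⇒ at (1,3), heading E
t=2 arc(left, 3) ⇒ at (4,6), heading N
t=3 straight(4) ⇒ at (4,10), heading N
no other 3-command option fits: unique.

spin(left), arc(left, 3), straight(4)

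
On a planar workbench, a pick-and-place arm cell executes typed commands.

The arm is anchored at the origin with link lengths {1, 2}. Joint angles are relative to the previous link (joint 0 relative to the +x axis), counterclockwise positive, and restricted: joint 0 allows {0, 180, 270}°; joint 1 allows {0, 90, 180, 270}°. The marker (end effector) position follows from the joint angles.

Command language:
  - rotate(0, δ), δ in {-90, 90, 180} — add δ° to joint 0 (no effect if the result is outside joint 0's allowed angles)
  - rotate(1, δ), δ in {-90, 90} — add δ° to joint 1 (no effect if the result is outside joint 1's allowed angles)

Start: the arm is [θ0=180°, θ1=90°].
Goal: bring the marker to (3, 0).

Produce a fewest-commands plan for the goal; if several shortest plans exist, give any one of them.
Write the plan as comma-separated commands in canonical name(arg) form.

begin: [θ0=180°, θ1=90°]
1. rotate(0, 180) → [θ0=0°, θ1=90°]
2. rotate(1, -90) → [θ0=0°, θ1=0°]
minimal: 2 command(s), checked below 2.

rotate(0, 180), rotate(1, -90)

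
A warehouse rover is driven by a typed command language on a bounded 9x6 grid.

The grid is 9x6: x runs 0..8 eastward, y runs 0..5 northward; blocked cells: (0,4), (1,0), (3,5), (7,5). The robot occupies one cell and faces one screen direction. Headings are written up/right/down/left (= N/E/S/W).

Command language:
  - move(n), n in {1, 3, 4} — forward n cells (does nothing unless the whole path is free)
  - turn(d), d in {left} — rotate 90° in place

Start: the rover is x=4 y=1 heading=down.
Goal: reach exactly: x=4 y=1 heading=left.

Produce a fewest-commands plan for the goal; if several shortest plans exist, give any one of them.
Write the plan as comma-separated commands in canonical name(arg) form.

turn(left), turn(left), turn(left)

t0: x=4 y=1 heading=down
1. turn(left) → x=4 y=1 heading=right
2. turn(left) → x=4 y=1 heading=up
3. turn(left) → x=4 y=1 heading=left
shorter routes all fall short; 3 is best.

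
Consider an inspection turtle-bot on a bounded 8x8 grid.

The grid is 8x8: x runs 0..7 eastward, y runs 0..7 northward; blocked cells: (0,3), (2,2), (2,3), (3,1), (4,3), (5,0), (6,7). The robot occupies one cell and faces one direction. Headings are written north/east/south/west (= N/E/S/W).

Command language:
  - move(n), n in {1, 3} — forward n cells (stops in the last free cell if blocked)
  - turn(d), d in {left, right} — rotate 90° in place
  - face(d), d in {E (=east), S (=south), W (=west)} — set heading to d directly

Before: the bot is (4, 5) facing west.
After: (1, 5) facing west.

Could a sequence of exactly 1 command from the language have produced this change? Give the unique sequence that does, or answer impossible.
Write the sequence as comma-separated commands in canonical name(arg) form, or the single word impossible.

key: heading stays W — the single command does not turn
t0: (4, 5) facing west
1. move(3) → (1, 5) facing west
no rival 1-sequence matches.

move(3)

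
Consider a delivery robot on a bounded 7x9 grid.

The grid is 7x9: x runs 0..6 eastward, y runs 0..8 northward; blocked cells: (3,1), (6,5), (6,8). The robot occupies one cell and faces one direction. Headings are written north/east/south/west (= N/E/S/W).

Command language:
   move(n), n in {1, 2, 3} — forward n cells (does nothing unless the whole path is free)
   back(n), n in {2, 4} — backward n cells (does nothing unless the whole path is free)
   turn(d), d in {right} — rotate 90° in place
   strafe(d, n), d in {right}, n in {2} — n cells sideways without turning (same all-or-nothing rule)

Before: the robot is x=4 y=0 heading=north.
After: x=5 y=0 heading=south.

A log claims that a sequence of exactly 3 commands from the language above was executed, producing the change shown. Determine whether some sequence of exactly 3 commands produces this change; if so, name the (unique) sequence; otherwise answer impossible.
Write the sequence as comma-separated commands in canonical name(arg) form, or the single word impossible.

turn(right), move(1), turn(right)

key: position moved to (5,0) AND the heading swung to S — translation plus rotation needed
start: x=4 y=0 heading=north
t=1 turn(right) ⇒ x=4 y=0 heading=east
t=2 move(1) ⇒ x=5 y=0 heading=east
t=3 turn(right) ⇒ x=5 y=0 heading=south
uniquely the one of 343 3-step routes that fits.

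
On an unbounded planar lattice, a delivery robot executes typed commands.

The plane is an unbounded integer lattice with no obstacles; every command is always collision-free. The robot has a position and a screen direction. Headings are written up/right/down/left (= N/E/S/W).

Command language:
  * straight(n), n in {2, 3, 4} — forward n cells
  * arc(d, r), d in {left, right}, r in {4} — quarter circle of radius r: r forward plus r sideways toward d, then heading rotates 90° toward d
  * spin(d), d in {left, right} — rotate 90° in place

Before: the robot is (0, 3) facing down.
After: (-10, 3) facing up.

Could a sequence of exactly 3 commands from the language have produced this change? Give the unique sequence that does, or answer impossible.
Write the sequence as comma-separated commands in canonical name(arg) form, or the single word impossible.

arc(right, 4), straight(2), arc(right, 4)

key: position moved to (-10,3) AND the heading swung to N — translation plus rotation needed
initial: (0, 3) facing down
step 1 (arc(right, 4)): (-4, -1) facing left
step 2 (straight(2)): (-6, -1) facing left
step 3 (arc(right, 4)): (-10, 3) facing up
all 343 alternatives checked — unique.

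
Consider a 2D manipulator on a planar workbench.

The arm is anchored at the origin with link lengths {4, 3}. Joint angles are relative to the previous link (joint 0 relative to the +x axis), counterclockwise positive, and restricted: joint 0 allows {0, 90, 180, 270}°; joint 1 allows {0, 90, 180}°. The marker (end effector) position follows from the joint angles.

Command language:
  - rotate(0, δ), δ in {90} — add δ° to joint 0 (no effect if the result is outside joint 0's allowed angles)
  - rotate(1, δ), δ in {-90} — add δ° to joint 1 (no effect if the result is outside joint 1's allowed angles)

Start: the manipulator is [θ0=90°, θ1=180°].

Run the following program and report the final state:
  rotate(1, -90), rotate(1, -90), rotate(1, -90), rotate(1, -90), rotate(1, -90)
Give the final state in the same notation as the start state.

initial: [θ0=90°, θ1=180°]
t=1 rotate(1, -90) ⇒ [θ0=90°, θ1=90°]
t=2 rotate(1, -90) ⇒ [θ0=90°, θ1=0°]
t=3 rotate(1, -90) ⇒ [θ0=90°, θ1=0°]
t=4 rotate(1, -90) ⇒ [θ0=90°, θ1=0°]
t=5 rotate(1, -90) ⇒ [θ0=90°, θ1=0°]

[θ0=90°, θ1=0°]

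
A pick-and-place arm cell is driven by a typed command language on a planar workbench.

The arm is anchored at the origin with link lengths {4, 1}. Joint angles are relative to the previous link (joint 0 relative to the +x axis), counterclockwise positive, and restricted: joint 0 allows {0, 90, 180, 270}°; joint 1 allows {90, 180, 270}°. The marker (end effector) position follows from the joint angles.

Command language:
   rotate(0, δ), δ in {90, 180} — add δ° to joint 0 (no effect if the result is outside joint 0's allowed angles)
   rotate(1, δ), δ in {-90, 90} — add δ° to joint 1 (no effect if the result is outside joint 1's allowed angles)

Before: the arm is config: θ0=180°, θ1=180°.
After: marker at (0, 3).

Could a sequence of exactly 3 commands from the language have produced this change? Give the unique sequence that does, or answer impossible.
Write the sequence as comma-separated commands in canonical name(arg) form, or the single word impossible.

t0: config: θ0=180°, θ1=180°
[1] after rotate(0, 90): config: θ0=270°, θ1=180°
[2] after rotate(0, 90): config: θ0=0°, θ1=180°
[3] after rotate(0, 90): config: θ0=90°, θ1=180°
no other 3-command option fits: unique.

rotate(0, 90), rotate(0, 90), rotate(0, 90)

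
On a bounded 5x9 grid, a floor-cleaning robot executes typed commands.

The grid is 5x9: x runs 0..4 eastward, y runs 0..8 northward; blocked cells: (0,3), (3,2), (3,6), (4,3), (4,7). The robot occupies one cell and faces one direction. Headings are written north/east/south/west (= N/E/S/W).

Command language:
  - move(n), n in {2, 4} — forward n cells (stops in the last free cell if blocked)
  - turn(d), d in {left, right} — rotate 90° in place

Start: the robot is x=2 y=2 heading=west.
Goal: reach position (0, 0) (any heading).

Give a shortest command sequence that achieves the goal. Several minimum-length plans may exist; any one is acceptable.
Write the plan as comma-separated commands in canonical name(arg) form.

t0: x=2 y=2 heading=west
1. move(2) → x=0 y=2 heading=west
2. turn(left) → x=0 y=2 heading=south
3. move(2) → x=0 y=0 heading=south
no 2-step plan works, so 3 is optimal.

move(2), turn(left), move(2)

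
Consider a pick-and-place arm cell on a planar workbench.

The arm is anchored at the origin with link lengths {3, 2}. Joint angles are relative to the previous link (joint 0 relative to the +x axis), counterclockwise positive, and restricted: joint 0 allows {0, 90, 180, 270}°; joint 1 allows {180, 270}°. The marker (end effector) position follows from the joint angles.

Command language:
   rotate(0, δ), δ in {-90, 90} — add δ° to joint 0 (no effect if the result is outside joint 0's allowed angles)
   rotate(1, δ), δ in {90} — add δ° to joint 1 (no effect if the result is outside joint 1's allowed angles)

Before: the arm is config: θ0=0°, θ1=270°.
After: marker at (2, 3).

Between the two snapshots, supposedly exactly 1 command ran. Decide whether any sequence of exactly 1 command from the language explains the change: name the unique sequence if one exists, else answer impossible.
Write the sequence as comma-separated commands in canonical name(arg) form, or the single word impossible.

t0: config: θ0=0°, θ1=270°
t=1 rotate(0, 90) ⇒ config: θ0=90°, θ1=270°
no other 1-command option fits: unique.

rotate(0, 90)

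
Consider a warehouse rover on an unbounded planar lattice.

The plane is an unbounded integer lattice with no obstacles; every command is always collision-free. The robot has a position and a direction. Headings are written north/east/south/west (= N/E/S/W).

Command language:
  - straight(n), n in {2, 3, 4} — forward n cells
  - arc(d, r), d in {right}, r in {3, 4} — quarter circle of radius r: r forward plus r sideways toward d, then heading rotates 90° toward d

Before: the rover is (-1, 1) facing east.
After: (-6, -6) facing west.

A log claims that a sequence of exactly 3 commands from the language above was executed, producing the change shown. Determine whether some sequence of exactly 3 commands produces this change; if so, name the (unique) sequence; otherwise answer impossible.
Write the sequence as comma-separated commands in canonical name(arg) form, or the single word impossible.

key: running straight(4) before arc(right, 3) would end elsewhere — order is forced
initial: (-1, 1) facing east
[1] after arc(right, 3): (2, -2) facing south
[2] after arc(right, 4): (-2, -6) facing west
[3] after straight(4): (-6, -6) facing west
all 125 alternatives checked — unique.

arc(right, 3), arc(right, 4), straight(4)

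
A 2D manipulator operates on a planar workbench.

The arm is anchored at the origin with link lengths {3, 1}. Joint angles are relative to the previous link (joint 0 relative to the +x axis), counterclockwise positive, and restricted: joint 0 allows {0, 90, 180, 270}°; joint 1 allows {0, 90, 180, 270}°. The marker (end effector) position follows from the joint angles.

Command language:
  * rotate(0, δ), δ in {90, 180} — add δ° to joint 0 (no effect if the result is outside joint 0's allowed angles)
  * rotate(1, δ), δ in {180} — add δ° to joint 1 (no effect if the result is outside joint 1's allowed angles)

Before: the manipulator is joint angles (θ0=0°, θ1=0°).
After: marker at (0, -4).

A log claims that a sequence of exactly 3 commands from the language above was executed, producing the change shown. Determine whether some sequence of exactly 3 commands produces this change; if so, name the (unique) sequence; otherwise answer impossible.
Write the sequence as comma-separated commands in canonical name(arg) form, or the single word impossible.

from: joint angles (θ0=0°, θ1=0°)
1. rotate(0, 90) → joint angles (θ0=90°, θ1=0°)
2. rotate(0, 90) → joint angles (θ0=180°, θ1=0°)
3. rotate(0, 90) → joint angles (θ0=270°, θ1=0°)
all 27 alternatives checked — unique.

rotate(0, 90), rotate(0, 90), rotate(0, 90)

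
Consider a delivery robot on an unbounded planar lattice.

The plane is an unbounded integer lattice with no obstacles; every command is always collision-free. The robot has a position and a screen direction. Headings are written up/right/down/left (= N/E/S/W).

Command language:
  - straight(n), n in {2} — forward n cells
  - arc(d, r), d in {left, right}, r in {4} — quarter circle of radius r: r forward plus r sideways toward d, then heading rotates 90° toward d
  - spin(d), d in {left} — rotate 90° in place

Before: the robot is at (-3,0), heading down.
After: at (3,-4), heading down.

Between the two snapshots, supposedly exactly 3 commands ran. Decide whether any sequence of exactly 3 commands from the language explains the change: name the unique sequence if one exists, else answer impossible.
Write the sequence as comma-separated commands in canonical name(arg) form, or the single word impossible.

spin(left), straight(2), arc(right, 4)

key: heading stays S — rotations cancel among the 3 commands
start: at (-3,0), heading down
1. spin(left) → at (-3,0), heading right
2. straight(2) → at (-1,0), heading right
3. arc(right, 4) → at (3,-4), heading down
all 64 alternatives checked — unique.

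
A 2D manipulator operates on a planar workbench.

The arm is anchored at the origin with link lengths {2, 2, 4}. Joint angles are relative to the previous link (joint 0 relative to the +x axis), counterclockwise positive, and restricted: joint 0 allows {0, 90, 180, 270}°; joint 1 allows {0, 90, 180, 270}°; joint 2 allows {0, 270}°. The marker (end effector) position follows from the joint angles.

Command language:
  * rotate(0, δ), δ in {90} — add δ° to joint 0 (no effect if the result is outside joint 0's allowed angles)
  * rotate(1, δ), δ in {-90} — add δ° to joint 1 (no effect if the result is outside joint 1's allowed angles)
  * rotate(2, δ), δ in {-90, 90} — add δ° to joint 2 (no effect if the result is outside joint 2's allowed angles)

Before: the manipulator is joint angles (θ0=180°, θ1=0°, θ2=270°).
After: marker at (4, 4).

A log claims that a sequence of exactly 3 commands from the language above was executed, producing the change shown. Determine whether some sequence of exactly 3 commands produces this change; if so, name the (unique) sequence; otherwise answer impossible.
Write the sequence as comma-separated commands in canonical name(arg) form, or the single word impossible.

t0: joint angles (θ0=180°, θ1=0°, θ2=270°)
step 1 (rotate(0, 90)): joint angles (θ0=270°, θ1=0°, θ2=270°)
step 2 (rotate(0, 90)): joint angles (θ0=0°, θ1=0°, θ2=270°)
step 3 (rotate(0, 90)): joint angles (θ0=90°, θ1=0°, θ2=270°)
uniquely the one of 64 3-step routes that fits.

rotate(0, 90), rotate(0, 90), rotate(0, 90)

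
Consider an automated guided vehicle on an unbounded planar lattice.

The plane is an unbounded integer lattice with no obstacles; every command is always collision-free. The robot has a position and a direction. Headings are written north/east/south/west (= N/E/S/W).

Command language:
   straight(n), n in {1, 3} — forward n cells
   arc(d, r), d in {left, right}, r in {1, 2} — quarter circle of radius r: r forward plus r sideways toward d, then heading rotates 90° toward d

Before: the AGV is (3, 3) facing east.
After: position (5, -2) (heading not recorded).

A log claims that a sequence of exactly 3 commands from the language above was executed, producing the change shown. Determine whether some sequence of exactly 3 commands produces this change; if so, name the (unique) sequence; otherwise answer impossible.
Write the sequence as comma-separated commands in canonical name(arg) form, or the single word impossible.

arc(right, 1), straight(3), arc(left, 1)

key: running arc(left, 1) before arc(right, 1) would end elsewhere — order is forced
begin: (3, 3) facing east
step 1 (arc(right, 1)): (4, 2) facing south
step 2 (straight(3)): (4, -1) facing south
step 3 (arc(left, 1)): (5, -2) facing east
no other 3-command option fits: unique.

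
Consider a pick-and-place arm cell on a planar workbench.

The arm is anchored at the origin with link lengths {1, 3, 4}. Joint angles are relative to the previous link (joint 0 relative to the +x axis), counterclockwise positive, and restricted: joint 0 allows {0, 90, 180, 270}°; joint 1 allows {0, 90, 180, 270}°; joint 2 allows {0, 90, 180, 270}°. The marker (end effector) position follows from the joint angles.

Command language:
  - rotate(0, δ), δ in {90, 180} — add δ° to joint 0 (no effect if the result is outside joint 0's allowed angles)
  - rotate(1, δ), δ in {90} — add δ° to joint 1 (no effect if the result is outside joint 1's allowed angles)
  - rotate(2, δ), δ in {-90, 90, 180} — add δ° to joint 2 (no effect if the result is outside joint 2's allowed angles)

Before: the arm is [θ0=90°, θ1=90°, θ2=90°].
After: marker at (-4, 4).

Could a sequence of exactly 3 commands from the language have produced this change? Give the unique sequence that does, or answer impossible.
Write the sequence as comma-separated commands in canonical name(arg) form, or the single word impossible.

rotate(1, 90), rotate(1, 90), rotate(1, 90)

t0: [θ0=90°, θ1=90°, θ2=90°]
[1] after rotate(1, 90): [θ0=90°, θ1=180°, θ2=90°]
[2] after rotate(1, 90): [θ0=90°, θ1=270°, θ2=90°]
[3] after rotate(1, 90): [θ0=90°, θ1=0°, θ2=90°]
no rival 3-sequence matches.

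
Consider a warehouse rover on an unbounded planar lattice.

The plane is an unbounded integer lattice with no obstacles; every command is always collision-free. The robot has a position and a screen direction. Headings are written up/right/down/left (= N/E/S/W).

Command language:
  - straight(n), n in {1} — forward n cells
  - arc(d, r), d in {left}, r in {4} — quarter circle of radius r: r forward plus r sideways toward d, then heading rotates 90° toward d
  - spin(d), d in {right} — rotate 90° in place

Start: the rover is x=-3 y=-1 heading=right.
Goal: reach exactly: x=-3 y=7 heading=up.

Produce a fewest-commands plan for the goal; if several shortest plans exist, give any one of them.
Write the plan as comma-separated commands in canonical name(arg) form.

arc(left, 4), arc(left, 4), spin(right)

t0: x=-3 y=-1 heading=right
[1] after arc(left, 4): x=1 y=3 heading=up
[2] after arc(left, 4): x=-3 y=7 heading=left
[3] after spin(right): x=-3 y=7 heading=up
no 2-step plan works, so 3 is optimal.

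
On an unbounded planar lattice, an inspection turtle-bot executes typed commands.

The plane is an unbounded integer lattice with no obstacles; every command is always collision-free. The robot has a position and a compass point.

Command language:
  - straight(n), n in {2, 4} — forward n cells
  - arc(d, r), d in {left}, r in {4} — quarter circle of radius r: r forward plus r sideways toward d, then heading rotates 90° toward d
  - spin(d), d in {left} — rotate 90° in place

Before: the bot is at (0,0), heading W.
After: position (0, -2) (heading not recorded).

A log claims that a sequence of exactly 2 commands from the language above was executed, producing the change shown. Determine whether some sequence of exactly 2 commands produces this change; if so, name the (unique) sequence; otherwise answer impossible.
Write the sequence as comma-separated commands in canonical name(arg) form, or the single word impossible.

key: order matters: swapping spin(left) and straight(2) lands elsewhere
t0: at (0,0), heading W
1. spin(left) → at (0,0), heading S
2. straight(2) → at (0,-2), heading S
no rival 2-sequence matches.

spin(left), straight(2)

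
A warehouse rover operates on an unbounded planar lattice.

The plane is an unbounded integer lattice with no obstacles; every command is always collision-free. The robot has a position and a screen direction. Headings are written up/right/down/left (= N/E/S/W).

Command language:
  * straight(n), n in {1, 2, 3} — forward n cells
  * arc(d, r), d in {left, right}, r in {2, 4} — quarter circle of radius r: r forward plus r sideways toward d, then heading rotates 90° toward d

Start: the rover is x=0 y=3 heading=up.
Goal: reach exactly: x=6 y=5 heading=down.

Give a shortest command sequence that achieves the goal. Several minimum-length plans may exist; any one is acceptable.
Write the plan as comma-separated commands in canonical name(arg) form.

t0: x=0 y=3 heading=up
1. arc(right, 4) → x=4 y=7 heading=right
2. arc(right, 2) → x=6 y=5 heading=down
nothing shorter than 2 reaches the goal.

arc(right, 4), arc(right, 2)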